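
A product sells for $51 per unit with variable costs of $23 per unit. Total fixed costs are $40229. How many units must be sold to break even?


Formula: BEQ = Fixed Costs / (Price - Variable Cost)
Contribution margin = $51 - $23 = $28/unit
BEQ = ceil($40229 / $28/unit) = ceil(1436.75) = 1437 units

1437 units


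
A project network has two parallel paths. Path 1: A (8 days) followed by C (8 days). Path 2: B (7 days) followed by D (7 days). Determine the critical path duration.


Path 1 = 8 + 8 = 16 days
Path 2 = 7 + 7 = 14 days
Duration = max(16, 14) = 16 days

16 days


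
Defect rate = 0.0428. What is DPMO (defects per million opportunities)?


DPMO = defect_rate * 1000000 = 0.0428 * 1000000

42800


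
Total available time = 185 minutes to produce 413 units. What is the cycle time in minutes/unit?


Formula: CT = Available Time / Number of Units
CT = 185 min / 413 units
CT = 0.45 min/unit

0.45 min/unit


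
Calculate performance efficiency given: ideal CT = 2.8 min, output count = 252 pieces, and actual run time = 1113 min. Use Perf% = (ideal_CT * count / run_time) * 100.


Formula: Performance = (Ideal CT * Total Count) / Run Time * 100
Ideal output time = 2.8 * 252 = 705.6 min
Performance = 705.6 / 1113 * 100 = 63.4%

63.4%


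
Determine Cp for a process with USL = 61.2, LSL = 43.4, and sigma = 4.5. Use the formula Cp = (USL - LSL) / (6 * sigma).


Cp = (61.2 - 43.4) / (6 * 4.5)

0.66


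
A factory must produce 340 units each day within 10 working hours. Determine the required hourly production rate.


Formula: Production Rate = Daily Demand / Available Hours
Rate = 340 units/day / 10 hours/day
Rate = 34.0 units/hour

34.0 units/hour


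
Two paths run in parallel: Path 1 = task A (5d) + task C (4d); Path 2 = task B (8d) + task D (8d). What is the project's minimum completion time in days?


Path 1 = 5 + 4 = 9 days
Path 2 = 8 + 8 = 16 days
Duration = max(9, 16) = 16 days

16 days


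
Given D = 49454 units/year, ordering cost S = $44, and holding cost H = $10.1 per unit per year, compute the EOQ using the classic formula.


Formula: EOQ = sqrt(2 * D * S / H)
Numerator: 2 * 49454 * 44 = 4351952
2DS/H = 4351952 / 10.1 = 430886.3
EOQ = sqrt(430886.3) = 656.4 units

656.4 units


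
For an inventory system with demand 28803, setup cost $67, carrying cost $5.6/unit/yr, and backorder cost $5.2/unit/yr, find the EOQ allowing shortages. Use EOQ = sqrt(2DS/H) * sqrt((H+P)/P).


Formula: EOQ* = sqrt(2DS/H) * sqrt((H+P)/P)
Base EOQ = sqrt(2*28803*67/5.6) = 830.19 units
Correction = sqrt((5.6+5.2)/5.2) = 1.44115
EOQ* = 830.19 * 1.44115 = 1196.4 units

1196.4 units


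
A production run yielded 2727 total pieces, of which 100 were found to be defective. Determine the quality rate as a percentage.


Formula: Quality Rate = Good Pieces / Total Pieces * 100
Good pieces = 2727 - 100 = 2627
QR = 2627 / 2727 * 100 = 96.3%

96.3%


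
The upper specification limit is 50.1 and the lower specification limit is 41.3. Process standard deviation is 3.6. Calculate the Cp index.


Cp = (50.1 - 41.3) / (6 * 3.6)

0.41


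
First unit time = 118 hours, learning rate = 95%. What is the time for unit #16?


Formula: T_n = T_1 * (learning_rate)^(log2(n)) where learning_rate = rate/100
Doublings = log2(16) = 4
T_n = 118 * 0.95^4
T_n = 118 * 0.8145 = 96.1 hours

96.1 hours


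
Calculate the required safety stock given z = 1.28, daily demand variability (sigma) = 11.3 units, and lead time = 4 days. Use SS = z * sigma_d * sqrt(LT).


Formula: SS = z * sigma_d * sqrt(LT)
sqrt(LT) = sqrt(4) = 2.0
SS = 1.28 * 11.3 * 2.0
SS = 28.9 units

28.9 units


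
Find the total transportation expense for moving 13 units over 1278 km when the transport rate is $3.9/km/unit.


TC = dist * cost * units = 1278 * 3.9 * 13 = $64794.60

$64794.60


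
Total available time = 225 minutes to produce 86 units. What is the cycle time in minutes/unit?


Formula: CT = Available Time / Number of Units
CT = 225 min / 86 units
CT = 2.62 min/unit

2.62 min/unit


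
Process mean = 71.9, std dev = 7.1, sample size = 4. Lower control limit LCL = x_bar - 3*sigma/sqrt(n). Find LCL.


LCL = 71.9 - 3 * 7.1 / sqrt(4)

61.25


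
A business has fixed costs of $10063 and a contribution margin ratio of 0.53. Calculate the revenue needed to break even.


Formula: BER = Fixed Costs / Contribution Margin Ratio
BER = $10063 / 0.53
BER = $18986.79 (to the nearest cent)

$18986.79


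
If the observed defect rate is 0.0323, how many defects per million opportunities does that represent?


DPMO = defect_rate * 1000000 = 0.0323 * 1000000

32300


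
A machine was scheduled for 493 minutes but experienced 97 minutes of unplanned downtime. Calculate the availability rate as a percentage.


Formula: Availability = (Planned Time - Downtime) / Planned Time * 100
Uptime = 493 - 97 = 396 min
Availability = 396 / 493 * 100 = 80.3%

80.3%


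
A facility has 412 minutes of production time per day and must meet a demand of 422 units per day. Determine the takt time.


Formula: Takt Time = Available Production Time / Customer Demand
Takt = 412 min/day / 422 units/day
Takt = 0.98 min/unit

0.98 min/unit


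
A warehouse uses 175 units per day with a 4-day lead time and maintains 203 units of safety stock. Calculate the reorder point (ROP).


Formula: ROP = (Daily Demand * Lead Time) + Safety Stock
Demand during lead time = 175 * 4 = 700 units
ROP = 700 + 203 = 903 units

903 units


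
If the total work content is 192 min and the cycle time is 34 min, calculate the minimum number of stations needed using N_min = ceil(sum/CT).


Formula: N_min = ceil(Sum of Task Times / Cycle Time)
N_min = ceil(192 min / 34 min) = ceil(5.6471)
N_min = 6 stations

6


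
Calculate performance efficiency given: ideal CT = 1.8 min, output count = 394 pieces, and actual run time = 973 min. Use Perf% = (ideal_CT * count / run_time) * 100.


Formula: Performance = (Ideal CT * Total Count) / Run Time * 100
Ideal output time = 1.8 * 394 = 709.2 min
Performance = 709.2 / 973 * 100 = 72.9%

72.9%


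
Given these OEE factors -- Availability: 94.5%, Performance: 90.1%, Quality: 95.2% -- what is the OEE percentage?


Formula: OEE = Availability * Performance * Quality / 10000
A * P = 94.5% * 90.1% / 100 = 85.14%
OEE = 85.14% * 95.2% / 100 = 81.1%

81.1%


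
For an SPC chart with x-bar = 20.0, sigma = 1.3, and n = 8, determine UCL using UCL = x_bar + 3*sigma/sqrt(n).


UCL = 20.0 + 3 * 1.3 / sqrt(8)

21.38


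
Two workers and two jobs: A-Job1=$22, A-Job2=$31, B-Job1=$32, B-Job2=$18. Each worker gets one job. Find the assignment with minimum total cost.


Option 1: A->1 + B->2 = $22 + $18 = $40
Option 2: A->2 + B->1 = $31 + $32 = $63
Min cost = min($40, $63) = $40

$40


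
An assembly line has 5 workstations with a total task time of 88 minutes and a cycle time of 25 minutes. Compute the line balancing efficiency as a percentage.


Formula: Efficiency = Sum of Task Times / (N_stations * CT) * 100
Total station capacity = 5 stations * 25 min = 125 min
Efficiency = 88 / 125 * 100 = 70.4%

70.4%


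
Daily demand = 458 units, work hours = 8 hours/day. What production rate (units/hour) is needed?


Formula: Production Rate = Daily Demand / Available Hours
Rate = 458 units/day / 8 hours/day
Rate = 57.3 units/hour

57.3 units/hour


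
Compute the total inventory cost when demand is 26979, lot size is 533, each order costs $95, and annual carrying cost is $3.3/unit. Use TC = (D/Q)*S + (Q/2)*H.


TC = 26979/533 * 95 + 533/2 * 3.3

$5688.09


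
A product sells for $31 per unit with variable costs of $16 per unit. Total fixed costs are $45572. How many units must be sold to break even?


Formula: BEQ = Fixed Costs / (Price - Variable Cost)
Contribution margin = $31 - $16 = $15/unit
BEQ = ceil($45572 / $15/unit) = ceil(3038.13) = 3039 units

3039 units


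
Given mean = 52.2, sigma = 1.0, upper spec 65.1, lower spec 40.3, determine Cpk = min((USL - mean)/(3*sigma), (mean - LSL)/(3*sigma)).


Cpu = (65.1 - 52.2) / (3 * 1.0) = 4.3
Cpl = (52.2 - 40.3) / (3 * 1.0) = 3.97
Cpk = min(4.3, 3.97) = 3.97

3.97


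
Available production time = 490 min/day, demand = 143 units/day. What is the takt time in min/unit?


Formula: Takt Time = Available Production Time / Customer Demand
Takt = 490 min/day / 143 units/day
Takt = 3.43 min/unit

3.43 min/unit


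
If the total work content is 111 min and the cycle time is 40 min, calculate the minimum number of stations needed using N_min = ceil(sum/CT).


Formula: N_min = ceil(Sum of Task Times / Cycle Time)
N_min = ceil(111 min / 40 min) = ceil(2.775)
N_min = 3 stations

3


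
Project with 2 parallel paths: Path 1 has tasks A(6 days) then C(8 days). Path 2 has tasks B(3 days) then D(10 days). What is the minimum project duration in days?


Path 1 = 6 + 8 = 14 days
Path 2 = 3 + 10 = 13 days
Duration = max(14, 13) = 14 days

14 days


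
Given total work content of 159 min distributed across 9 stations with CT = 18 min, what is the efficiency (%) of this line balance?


Formula: Efficiency = Sum of Task Times / (N_stations * CT) * 100
Total station capacity = 9 stations * 18 min = 162 min
Efficiency = 159 / 162 * 100 = 98.1%

98.1%


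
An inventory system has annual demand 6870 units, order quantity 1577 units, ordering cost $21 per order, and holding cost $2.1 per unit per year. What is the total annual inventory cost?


TC = 6870/1577 * 21 + 1577/2 * 2.1

$1747.33


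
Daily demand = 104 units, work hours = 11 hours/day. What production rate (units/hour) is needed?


Formula: Production Rate = Daily Demand / Available Hours
Rate = 104 units/day / 11 hours/day
Rate = 9.5 units/hour

9.5 units/hour


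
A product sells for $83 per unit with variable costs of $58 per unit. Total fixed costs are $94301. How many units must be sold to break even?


Formula: BEQ = Fixed Costs / (Price - Variable Cost)
Contribution margin = $83 - $58 = $25/unit
BEQ = ceil($94301 / $25/unit) = ceil(3772.04) = 3773 units

3773 units


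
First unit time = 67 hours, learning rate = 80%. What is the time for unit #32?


Formula: T_n = T_1 * (learning_rate)^(log2(n)) where learning_rate = rate/100
Doublings = log2(32) = 5
T_n = 67 * 0.8^5
T_n = 67 * 0.3277 = 22.0 hours

22.0 hours


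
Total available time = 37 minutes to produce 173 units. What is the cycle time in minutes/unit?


Formula: CT = Available Time / Number of Units
CT = 37 min / 173 units
CT = 0.21 min/unit

0.21 min/unit


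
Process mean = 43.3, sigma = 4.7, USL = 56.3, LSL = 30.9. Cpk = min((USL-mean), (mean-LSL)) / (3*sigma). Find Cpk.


Cpu = (56.3 - 43.3) / (3 * 4.7) = 0.92
Cpl = (43.3 - 30.9) / (3 * 4.7) = 0.88
Cpk = min(0.92, 0.88) = 0.88

0.88


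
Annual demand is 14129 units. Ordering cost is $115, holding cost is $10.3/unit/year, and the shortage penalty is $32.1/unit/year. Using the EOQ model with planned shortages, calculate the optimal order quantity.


Formula: EOQ* = sqrt(2DS/H) * sqrt((H+P)/P)
Base EOQ = sqrt(2*14129*115/10.3) = 561.7 units
Correction = sqrt((10.3+32.1)/32.1) = 1.14929
EOQ* = 561.7 * 1.14929 = 645.6 units

645.6 units


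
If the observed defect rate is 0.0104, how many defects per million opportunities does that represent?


DPMO = defect_rate * 1000000 = 0.0104 * 1000000

10400


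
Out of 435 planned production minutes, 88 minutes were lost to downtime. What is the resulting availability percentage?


Formula: Availability = (Planned Time - Downtime) / Planned Time * 100
Uptime = 435 - 88 = 347 min
Availability = 347 / 435 * 100 = 79.8%

79.8%


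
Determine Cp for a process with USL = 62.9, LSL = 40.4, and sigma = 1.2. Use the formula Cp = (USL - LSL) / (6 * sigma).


Cp = (62.9 - 40.4) / (6 * 1.2)

3.13


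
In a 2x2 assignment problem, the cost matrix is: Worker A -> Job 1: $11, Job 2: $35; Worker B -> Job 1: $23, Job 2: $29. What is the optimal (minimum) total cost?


Option 1: A->1 + B->2 = $11 + $29 = $40
Option 2: A->2 + B->1 = $35 + $23 = $58
Min cost = min($40, $58) = $40

$40


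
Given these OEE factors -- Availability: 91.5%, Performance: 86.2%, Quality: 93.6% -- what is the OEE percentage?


Formula: OEE = Availability * Performance * Quality / 10000
A * P = 91.5% * 86.2% / 100 = 78.87%
OEE = 78.87% * 93.6% / 100 = 73.8%

73.8%


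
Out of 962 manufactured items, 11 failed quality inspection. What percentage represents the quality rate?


Formula: Quality Rate = Good Pieces / Total Pieces * 100
Good pieces = 962 - 11 = 951
QR = 951 / 962 * 100 = 98.9%

98.9%


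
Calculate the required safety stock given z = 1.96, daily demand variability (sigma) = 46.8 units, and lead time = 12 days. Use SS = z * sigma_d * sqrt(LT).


Formula: SS = z * sigma_d * sqrt(LT)
sqrt(LT) = sqrt(12) = 3.4641
SS = 1.96 * 46.8 * 3.4641
SS = 317.8 units

317.8 units


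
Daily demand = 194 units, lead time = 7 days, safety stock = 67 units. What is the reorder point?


Formula: ROP = (Daily Demand * Lead Time) + Safety Stock
Demand during lead time = 194 * 7 = 1358 units
ROP = 1358 + 67 = 1425 units

1425 units


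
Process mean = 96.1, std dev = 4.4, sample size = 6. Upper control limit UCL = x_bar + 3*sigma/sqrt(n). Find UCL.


UCL = 96.1 + 3 * 4.4 / sqrt(6)

101.49


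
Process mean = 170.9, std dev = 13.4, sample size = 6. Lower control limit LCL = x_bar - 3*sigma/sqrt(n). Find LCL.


LCL = 170.9 - 3 * 13.4 / sqrt(6)

154.49


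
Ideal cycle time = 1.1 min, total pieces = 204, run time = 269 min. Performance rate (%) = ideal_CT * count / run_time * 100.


Formula: Performance = (Ideal CT * Total Count) / Run Time * 100
Ideal output time = 1.1 * 204 = 224.4 min
Performance = 224.4 / 269 * 100 = 83.4%

83.4%


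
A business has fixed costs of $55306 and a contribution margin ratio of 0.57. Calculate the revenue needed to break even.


Formula: BER = Fixed Costs / Contribution Margin Ratio
BER = $55306 / 0.57
BER = $97028.07 (to the nearest cent)

$97028.07


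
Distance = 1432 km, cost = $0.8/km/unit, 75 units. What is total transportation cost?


TC = dist * cost * units = 1432 * 0.8 * 75 = $85920.00

$85920.00


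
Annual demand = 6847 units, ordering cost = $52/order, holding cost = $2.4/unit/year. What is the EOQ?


Formula: EOQ = sqrt(2 * D * S / H)
Numerator: 2 * 6847 * 52 = 712088
2DS/H = 712088 / 2.4 = 296703.3
EOQ = sqrt(296703.3) = 544.7 units

544.7 units


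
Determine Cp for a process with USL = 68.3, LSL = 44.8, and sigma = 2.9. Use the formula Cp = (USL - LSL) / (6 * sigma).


Cp = (68.3 - 44.8) / (6 * 2.9)

1.35


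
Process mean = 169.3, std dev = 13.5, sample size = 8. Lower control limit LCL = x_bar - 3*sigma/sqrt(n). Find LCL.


LCL = 169.3 - 3 * 13.5 / sqrt(8)

154.98


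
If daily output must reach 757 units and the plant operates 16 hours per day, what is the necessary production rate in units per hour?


Formula: Production Rate = Daily Demand / Available Hours
Rate = 757 units/day / 16 hours/day
Rate = 47.3 units/hour

47.3 units/hour


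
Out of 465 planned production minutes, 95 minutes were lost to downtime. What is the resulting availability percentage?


Formula: Availability = (Planned Time - Downtime) / Planned Time * 100
Uptime = 465 - 95 = 370 min
Availability = 370 / 465 * 100 = 79.6%

79.6%


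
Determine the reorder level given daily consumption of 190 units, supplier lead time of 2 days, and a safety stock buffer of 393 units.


Formula: ROP = (Daily Demand * Lead Time) + Safety Stock
Demand during lead time = 190 * 2 = 380 units
ROP = 380 + 393 = 773 units

773 units


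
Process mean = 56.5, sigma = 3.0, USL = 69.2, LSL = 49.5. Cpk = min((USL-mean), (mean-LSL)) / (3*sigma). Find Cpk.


Cpu = (69.2 - 56.5) / (3 * 3.0) = 1.41
Cpl = (56.5 - 49.5) / (3 * 3.0) = 0.78
Cpk = min(1.41, 0.78) = 0.78

0.78


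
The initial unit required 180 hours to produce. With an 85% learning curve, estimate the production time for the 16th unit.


Formula: T_n = T_1 * (learning_rate)^(log2(n)) where learning_rate = rate/100
Doublings = log2(16) = 4
T_n = 180 * 0.85^4
T_n = 180 * 0.522 = 94.0 hours

94.0 hours


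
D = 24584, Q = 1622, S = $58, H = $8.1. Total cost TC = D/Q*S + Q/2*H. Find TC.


TC = 24584/1622 * 58 + 1622/2 * 8.1

$7448.18


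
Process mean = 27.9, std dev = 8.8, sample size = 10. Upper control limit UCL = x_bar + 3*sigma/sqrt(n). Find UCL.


UCL = 27.9 + 3 * 8.8 / sqrt(10)

36.25


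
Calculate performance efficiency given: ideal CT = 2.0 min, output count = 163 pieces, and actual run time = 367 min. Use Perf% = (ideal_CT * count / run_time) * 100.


Formula: Performance = (Ideal CT * Total Count) / Run Time * 100
Ideal output time = 2.0 * 163 = 326.0 min
Performance = 326.0 / 367 * 100 = 88.8%

88.8%


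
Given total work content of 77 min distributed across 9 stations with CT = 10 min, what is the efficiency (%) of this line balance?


Formula: Efficiency = Sum of Task Times / (N_stations * CT) * 100
Total station capacity = 9 stations * 10 min = 90 min
Efficiency = 77 / 90 * 100 = 85.6%

85.6%


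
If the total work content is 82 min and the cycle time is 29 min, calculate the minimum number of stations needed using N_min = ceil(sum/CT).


Formula: N_min = ceil(Sum of Task Times / Cycle Time)
N_min = ceil(82 min / 29 min) = ceil(2.8276)
N_min = 3 stations

3


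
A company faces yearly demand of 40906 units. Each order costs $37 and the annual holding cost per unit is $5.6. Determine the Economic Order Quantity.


Formula: EOQ = sqrt(2 * D * S / H)
Numerator: 2 * 40906 * 37 = 3027044
2DS/H = 3027044 / 5.6 = 540543.6
EOQ = sqrt(540543.6) = 735.2 units

735.2 units


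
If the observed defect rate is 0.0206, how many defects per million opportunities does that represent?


DPMO = defect_rate * 1000000 = 0.0206 * 1000000

20600


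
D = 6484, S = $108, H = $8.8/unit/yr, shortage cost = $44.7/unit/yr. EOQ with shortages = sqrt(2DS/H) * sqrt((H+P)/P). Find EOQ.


Formula: EOQ* = sqrt(2DS/H) * sqrt((H+P)/P)
Base EOQ = sqrt(2*6484*108/8.8) = 398.94 units
Correction = sqrt((8.8+44.7)/44.7) = 1.09401
EOQ* = 398.94 * 1.09401 = 436.4 units

436.4 units


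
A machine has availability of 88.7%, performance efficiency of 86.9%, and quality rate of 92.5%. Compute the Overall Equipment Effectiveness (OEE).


Formula: OEE = Availability * Performance * Quality / 10000
A * P = 88.7% * 86.9% / 100 = 77.08%
OEE = 77.08% * 92.5% / 100 = 71.3%

71.3%


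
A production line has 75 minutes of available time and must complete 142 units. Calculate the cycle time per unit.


Formula: CT = Available Time / Number of Units
CT = 75 min / 142 units
CT = 0.53 min/unit

0.53 min/unit


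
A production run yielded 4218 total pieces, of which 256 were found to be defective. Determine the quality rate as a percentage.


Formula: Quality Rate = Good Pieces / Total Pieces * 100
Good pieces = 4218 - 256 = 3962
QR = 3962 / 4218 * 100 = 93.9%

93.9%


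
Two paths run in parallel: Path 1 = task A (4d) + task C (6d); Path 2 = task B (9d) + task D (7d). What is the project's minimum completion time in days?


Path 1 = 4 + 6 = 10 days
Path 2 = 9 + 7 = 16 days
Duration = max(10, 16) = 16 days

16 days


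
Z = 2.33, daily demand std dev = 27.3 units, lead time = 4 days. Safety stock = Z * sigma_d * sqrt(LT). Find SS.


Formula: SS = z * sigma_d * sqrt(LT)
sqrt(LT) = sqrt(4) = 2.0
SS = 2.33 * 27.3 * 2.0
SS = 127.2 units

127.2 units


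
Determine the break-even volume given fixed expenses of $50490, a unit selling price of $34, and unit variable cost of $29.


Formula: BEQ = Fixed Costs / (Price - Variable Cost)
Contribution margin = $34 - $29 = $5/unit
BEQ = ceil($50490 / $5/unit) = ceil(10098.0) = 10098 units

10098 units


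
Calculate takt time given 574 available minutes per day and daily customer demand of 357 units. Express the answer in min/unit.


Formula: Takt Time = Available Production Time / Customer Demand
Takt = 574 min/day / 357 units/day
Takt = 1.61 min/unit

1.61 min/unit


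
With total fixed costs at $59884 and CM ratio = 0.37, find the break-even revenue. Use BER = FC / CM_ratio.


Formula: BER = Fixed Costs / Contribution Margin Ratio
BER = $59884 / 0.37
BER = $161848.65 (to the nearest cent)

$161848.65


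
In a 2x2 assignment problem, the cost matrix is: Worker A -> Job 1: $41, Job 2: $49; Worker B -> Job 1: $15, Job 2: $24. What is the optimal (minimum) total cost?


Option 1: A->1 + B->2 = $41 + $24 = $65
Option 2: A->2 + B->1 = $49 + $15 = $64
Min cost = min($65, $64) = $64

$64


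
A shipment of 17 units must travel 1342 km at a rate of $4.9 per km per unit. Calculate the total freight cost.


TC = dist * cost * units = 1342 * 4.9 * 17 = $111788.60

$111788.60


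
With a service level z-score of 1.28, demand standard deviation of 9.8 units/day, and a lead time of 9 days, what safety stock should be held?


Formula: SS = z * sigma_d * sqrt(LT)
sqrt(LT) = sqrt(9) = 3.0
SS = 1.28 * 9.8 * 3.0
SS = 37.6 units

37.6 units


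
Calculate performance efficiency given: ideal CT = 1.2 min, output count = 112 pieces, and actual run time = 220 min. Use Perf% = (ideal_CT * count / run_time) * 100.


Formula: Performance = (Ideal CT * Total Count) / Run Time * 100
Ideal output time = 1.2 * 112 = 134.4 min
Performance = 134.4 / 220 * 100 = 61.1%

61.1%


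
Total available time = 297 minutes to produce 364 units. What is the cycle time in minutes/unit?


Formula: CT = Available Time / Number of Units
CT = 297 min / 364 units
CT = 0.82 min/unit

0.82 min/unit


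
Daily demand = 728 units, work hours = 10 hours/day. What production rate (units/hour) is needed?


Formula: Production Rate = Daily Demand / Available Hours
Rate = 728 units/day / 10 hours/day
Rate = 72.8 units/hour

72.8 units/hour


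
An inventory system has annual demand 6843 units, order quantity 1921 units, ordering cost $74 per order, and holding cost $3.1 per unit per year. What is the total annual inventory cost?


TC = 6843/1921 * 74 + 1921/2 * 3.1

$3241.15


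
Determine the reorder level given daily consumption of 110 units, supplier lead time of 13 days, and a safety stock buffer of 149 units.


Formula: ROP = (Daily Demand * Lead Time) + Safety Stock
Demand during lead time = 110 * 13 = 1430 units
ROP = 1430 + 149 = 1579 units

1579 units


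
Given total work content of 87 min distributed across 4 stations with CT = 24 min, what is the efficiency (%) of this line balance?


Formula: Efficiency = Sum of Task Times / (N_stations * CT) * 100
Total station capacity = 4 stations * 24 min = 96 min
Efficiency = 87 / 96 * 100 = 90.6%

90.6%


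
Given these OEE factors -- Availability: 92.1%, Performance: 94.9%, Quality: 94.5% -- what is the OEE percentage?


Formula: OEE = Availability * Performance * Quality / 10000
A * P = 92.1% * 94.9% / 100 = 87.4%
OEE = 87.4% * 94.5% / 100 = 82.6%

82.6%


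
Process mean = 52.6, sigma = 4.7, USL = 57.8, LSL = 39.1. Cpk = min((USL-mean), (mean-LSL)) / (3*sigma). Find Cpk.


Cpu = (57.8 - 52.6) / (3 * 4.7) = 0.37
Cpl = (52.6 - 39.1) / (3 * 4.7) = 0.96
Cpk = min(0.37, 0.96) = 0.37

0.37


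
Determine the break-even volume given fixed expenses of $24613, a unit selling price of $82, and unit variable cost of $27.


Formula: BEQ = Fixed Costs / (Price - Variable Cost)
Contribution margin = $82 - $27 = $55/unit
BEQ = ceil($24613 / $55/unit) = ceil(447.51) = 448 units

448 units


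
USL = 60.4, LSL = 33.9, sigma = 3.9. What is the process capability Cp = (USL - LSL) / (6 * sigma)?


Cp = (60.4 - 33.9) / (6 * 3.9)

1.13


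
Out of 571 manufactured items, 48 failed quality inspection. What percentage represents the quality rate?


Formula: Quality Rate = Good Pieces / Total Pieces * 100
Good pieces = 571 - 48 = 523
QR = 523 / 571 * 100 = 91.6%

91.6%


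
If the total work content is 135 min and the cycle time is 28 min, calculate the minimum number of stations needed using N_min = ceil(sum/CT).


Formula: N_min = ceil(Sum of Task Times / Cycle Time)
N_min = ceil(135 min / 28 min) = ceil(4.8214)
N_min = 5 stations

5


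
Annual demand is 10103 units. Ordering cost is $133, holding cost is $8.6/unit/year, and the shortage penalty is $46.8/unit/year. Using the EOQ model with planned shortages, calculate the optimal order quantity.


Formula: EOQ* = sqrt(2DS/H) * sqrt((H+P)/P)
Base EOQ = sqrt(2*10103*133/8.6) = 559.01 units
Correction = sqrt((8.6+46.8)/46.8) = 1.08801
EOQ* = 559.01 * 1.08801 = 608.2 units

608.2 units


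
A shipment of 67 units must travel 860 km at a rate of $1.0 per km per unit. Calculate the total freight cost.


TC = dist * cost * units = 860 * 1.0 * 67 = $57620.00

$57620.00


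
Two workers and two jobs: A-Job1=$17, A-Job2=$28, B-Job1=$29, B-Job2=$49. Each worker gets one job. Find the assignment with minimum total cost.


Option 1: A->1 + B->2 = $17 + $49 = $66
Option 2: A->2 + B->1 = $28 + $29 = $57
Min cost = min($66, $57) = $57

$57


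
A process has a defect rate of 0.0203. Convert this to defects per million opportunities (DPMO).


DPMO = defect_rate * 1000000 = 0.0203 * 1000000

20300


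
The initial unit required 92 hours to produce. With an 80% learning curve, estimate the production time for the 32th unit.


Formula: T_n = T_1 * (learning_rate)^(log2(n)) where learning_rate = rate/100
Doublings = log2(32) = 5
T_n = 92 * 0.8^5
T_n = 92 * 0.3277 = 30.1 hours

30.1 hours


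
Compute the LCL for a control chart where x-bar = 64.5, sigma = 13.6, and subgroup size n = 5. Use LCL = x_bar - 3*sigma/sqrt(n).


LCL = 64.5 - 3 * 13.6 / sqrt(5)

46.25


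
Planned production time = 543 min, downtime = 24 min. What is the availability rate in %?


Formula: Availability = (Planned Time - Downtime) / Planned Time * 100
Uptime = 543 - 24 = 519 min
Availability = 519 / 543 * 100 = 95.6%

95.6%


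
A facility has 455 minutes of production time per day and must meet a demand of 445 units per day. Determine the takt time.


Formula: Takt Time = Available Production Time / Customer Demand
Takt = 455 min/day / 445 units/day
Takt = 1.02 min/unit

1.02 min/unit


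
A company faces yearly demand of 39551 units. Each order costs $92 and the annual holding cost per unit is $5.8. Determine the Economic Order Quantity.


Formula: EOQ = sqrt(2 * D * S / H)
Numerator: 2 * 39551 * 92 = 7277384
2DS/H = 7277384 / 5.8 = 1254721.4
EOQ = sqrt(1254721.4) = 1120.1 units

1120.1 units


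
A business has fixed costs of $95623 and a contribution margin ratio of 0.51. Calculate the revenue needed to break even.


Formula: BER = Fixed Costs / Contribution Margin Ratio
BER = $95623 / 0.51
BER = $187496.08 (to the nearest cent)

$187496.08


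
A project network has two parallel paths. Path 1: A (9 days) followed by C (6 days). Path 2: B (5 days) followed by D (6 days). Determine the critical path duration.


Path 1 = 9 + 6 = 15 days
Path 2 = 5 + 6 = 11 days
Duration = max(15, 11) = 15 days

15 days


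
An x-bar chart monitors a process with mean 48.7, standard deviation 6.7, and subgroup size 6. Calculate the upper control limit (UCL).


UCL = 48.7 + 3 * 6.7 / sqrt(6)

56.91


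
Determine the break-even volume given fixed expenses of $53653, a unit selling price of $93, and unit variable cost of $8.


Formula: BEQ = Fixed Costs / (Price - Variable Cost)
Contribution margin = $93 - $8 = $85/unit
BEQ = ceil($53653 / $85/unit) = ceil(631.21) = 632 units

632 units


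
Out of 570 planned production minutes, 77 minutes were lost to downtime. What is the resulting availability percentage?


Formula: Availability = (Planned Time - Downtime) / Planned Time * 100
Uptime = 570 - 77 = 493 min
Availability = 493 / 570 * 100 = 86.5%

86.5%


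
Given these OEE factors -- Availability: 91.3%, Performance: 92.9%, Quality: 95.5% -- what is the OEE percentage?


Formula: OEE = Availability * Performance * Quality / 10000
A * P = 91.3% * 92.9% / 100 = 84.82%
OEE = 84.82% * 95.5% / 100 = 81.0%

81.0%


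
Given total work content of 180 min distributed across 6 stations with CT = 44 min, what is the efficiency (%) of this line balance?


Formula: Efficiency = Sum of Task Times / (N_stations * CT) * 100
Total station capacity = 6 stations * 44 min = 264 min
Efficiency = 180 / 264 * 100 = 68.2%

68.2%


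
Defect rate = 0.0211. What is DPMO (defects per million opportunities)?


DPMO = defect_rate * 1000000 = 0.0211 * 1000000

21100


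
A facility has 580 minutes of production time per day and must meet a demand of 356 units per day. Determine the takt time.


Formula: Takt Time = Available Production Time / Customer Demand
Takt = 580 min/day / 356 units/day
Takt = 1.63 min/unit

1.63 min/unit


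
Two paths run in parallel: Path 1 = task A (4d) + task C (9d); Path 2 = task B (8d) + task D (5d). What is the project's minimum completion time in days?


Path 1 = 4 + 9 = 13 days
Path 2 = 8 + 5 = 13 days
Duration = max(13, 13) = 13 days

13 days


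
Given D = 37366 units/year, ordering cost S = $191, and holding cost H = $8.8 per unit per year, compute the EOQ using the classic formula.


Formula: EOQ = sqrt(2 * D * S / H)
Numerator: 2 * 37366 * 191 = 14273812
2DS/H = 14273812 / 8.8 = 1622024.1
EOQ = sqrt(1622024.1) = 1273.6 units

1273.6 units


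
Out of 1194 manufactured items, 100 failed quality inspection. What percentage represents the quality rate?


Formula: Quality Rate = Good Pieces / Total Pieces * 100
Good pieces = 1194 - 100 = 1094
QR = 1094 / 1194 * 100 = 91.6%

91.6%


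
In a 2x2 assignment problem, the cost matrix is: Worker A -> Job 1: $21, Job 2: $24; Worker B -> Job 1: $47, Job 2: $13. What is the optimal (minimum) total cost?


Option 1: A->1 + B->2 = $21 + $13 = $34
Option 2: A->2 + B->1 = $24 + $47 = $71
Min cost = min($34, $71) = $34

$34


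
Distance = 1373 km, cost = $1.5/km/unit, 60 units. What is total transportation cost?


TC = dist * cost * units = 1373 * 1.5 * 60 = $123570.00

$123570.00


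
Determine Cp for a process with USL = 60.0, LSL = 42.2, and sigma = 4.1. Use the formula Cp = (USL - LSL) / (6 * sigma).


Cp = (60.0 - 42.2) / (6 * 4.1)

0.72


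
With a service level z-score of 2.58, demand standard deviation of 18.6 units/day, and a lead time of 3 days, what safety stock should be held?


Formula: SS = z * sigma_d * sqrt(LT)
sqrt(LT) = sqrt(3) = 1.7321
SS = 2.58 * 18.6 * 1.7321
SS = 83.1 units

83.1 units


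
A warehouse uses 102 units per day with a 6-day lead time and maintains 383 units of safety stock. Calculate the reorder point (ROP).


Formula: ROP = (Daily Demand * Lead Time) + Safety Stock
Demand during lead time = 102 * 6 = 612 units
ROP = 612 + 383 = 995 units

995 units


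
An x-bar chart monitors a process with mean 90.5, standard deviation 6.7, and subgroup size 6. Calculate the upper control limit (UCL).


UCL = 90.5 + 3 * 6.7 / sqrt(6)

98.71


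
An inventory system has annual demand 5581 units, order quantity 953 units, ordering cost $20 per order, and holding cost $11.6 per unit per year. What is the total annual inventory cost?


TC = 5581/953 * 20 + 953/2 * 11.6

$5644.52


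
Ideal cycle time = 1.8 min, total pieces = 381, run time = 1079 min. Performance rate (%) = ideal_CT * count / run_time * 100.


Formula: Performance = (Ideal CT * Total Count) / Run Time * 100
Ideal output time = 1.8 * 381 = 685.8 min
Performance = 685.8 / 1079 * 100 = 63.6%

63.6%


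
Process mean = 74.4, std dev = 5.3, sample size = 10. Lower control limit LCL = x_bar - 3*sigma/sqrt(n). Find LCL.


LCL = 74.4 - 3 * 5.3 / sqrt(10)

69.37


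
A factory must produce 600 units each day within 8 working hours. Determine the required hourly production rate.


Formula: Production Rate = Daily Demand / Available Hours
Rate = 600 units/day / 8 hours/day
Rate = 75.0 units/hour

75.0 units/hour


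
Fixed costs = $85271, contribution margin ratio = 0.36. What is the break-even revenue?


Formula: BER = Fixed Costs / Contribution Margin Ratio
BER = $85271 / 0.36
BER = $236863.89 (to the nearest cent)

$236863.89


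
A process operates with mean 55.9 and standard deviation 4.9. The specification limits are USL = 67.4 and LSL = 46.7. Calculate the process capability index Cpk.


Cpu = (67.4 - 55.9) / (3 * 4.9) = 0.78
Cpl = (55.9 - 46.7) / (3 * 4.9) = 0.63
Cpk = min(0.78, 0.63) = 0.63

0.63


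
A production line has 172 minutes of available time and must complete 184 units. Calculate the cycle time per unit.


Formula: CT = Available Time / Number of Units
CT = 172 min / 184 units
CT = 0.93 min/unit

0.93 min/unit


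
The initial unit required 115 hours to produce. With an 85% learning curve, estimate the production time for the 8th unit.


Formula: T_n = T_1 * (learning_rate)^(log2(n)) where learning_rate = rate/100
Doublings = log2(8) = 3
T_n = 115 * 0.85^3
T_n = 115 * 0.6141 = 70.6 hours

70.6 hours


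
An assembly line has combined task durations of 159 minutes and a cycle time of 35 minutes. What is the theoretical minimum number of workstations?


Formula: N_min = ceil(Sum of Task Times / Cycle Time)
N_min = ceil(159 min / 35 min) = ceil(4.5429)
N_min = 5 stations

5


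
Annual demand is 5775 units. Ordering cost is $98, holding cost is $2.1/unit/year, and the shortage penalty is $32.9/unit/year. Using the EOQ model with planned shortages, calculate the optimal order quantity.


Formula: EOQ* = sqrt(2DS/H) * sqrt((H+P)/P)
Base EOQ = sqrt(2*5775*98/2.1) = 734.17 units
Correction = sqrt((2.1+32.9)/32.9) = 1.03142
EOQ* = 734.17 * 1.03142 = 757.2 units

757.2 units


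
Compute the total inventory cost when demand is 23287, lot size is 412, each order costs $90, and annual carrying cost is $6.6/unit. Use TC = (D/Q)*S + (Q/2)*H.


TC = 23287/412 * 90 + 412/2 * 6.6

$6446.57


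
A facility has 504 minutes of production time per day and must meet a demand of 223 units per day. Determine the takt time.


Formula: Takt Time = Available Production Time / Customer Demand
Takt = 504 min/day / 223 units/day
Takt = 2.26 min/unit

2.26 min/unit


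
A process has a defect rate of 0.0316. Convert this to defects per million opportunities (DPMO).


DPMO = defect_rate * 1000000 = 0.0316 * 1000000

31600


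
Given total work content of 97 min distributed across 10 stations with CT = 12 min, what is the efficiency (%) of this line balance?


Formula: Efficiency = Sum of Task Times / (N_stations * CT) * 100
Total station capacity = 10 stations * 12 min = 120 min
Efficiency = 97 / 120 * 100 = 80.8%

80.8%


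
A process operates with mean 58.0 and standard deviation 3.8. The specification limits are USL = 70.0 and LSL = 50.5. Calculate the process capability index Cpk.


Cpu = (70.0 - 58.0) / (3 * 3.8) = 1.05
Cpl = (58.0 - 50.5) / (3 * 3.8) = 0.66
Cpk = min(1.05, 0.66) = 0.66

0.66


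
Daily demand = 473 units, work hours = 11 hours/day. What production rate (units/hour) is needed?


Formula: Production Rate = Daily Demand / Available Hours
Rate = 473 units/day / 11 hours/day
Rate = 43.0 units/hour

43.0 units/hour


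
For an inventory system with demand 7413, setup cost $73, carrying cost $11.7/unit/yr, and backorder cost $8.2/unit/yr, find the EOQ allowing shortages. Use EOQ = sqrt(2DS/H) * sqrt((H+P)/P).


Formula: EOQ* = sqrt(2DS/H) * sqrt((H+P)/P)
Base EOQ = sqrt(2*7413*73/11.7) = 304.14 units
Correction = sqrt((11.7+8.2)/8.2) = 1.55783
EOQ* = 304.14 * 1.55783 = 473.8 units

473.8 units


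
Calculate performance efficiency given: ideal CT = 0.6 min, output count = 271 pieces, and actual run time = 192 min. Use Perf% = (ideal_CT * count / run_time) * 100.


Formula: Performance = (Ideal CT * Total Count) / Run Time * 100
Ideal output time = 0.6 * 271 = 162.6 min
Performance = 162.6 / 192 * 100 = 84.7%

84.7%


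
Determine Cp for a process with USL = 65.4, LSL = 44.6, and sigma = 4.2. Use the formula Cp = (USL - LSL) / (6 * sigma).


Cp = (65.4 - 44.6) / (6 * 4.2)

0.83


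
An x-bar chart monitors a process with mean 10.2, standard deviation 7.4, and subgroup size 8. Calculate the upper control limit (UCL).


UCL = 10.2 + 3 * 7.4 / sqrt(8)

18.05


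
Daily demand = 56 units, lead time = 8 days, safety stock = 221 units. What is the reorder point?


Formula: ROP = (Daily Demand * Lead Time) + Safety Stock
Demand during lead time = 56 * 8 = 448 units
ROP = 448 + 221 = 669 units

669 units


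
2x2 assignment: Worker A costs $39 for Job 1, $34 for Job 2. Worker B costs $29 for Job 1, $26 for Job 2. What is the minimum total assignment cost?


Option 1: A->1 + B->2 = $39 + $26 = $65
Option 2: A->2 + B->1 = $34 + $29 = $63
Min cost = min($65, $63) = $63

$63


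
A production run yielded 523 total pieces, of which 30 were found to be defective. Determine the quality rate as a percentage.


Formula: Quality Rate = Good Pieces / Total Pieces * 100
Good pieces = 523 - 30 = 493
QR = 493 / 523 * 100 = 94.3%

94.3%


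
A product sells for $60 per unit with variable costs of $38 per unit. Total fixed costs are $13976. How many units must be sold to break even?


Formula: BEQ = Fixed Costs / (Price - Variable Cost)
Contribution margin = $60 - $38 = $22/unit
BEQ = ceil($13976 / $22/unit) = ceil(635.27) = 636 units

636 units


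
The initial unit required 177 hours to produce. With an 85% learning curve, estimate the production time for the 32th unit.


Formula: T_n = T_1 * (learning_rate)^(log2(n)) where learning_rate = rate/100
Doublings = log2(32) = 5
T_n = 177 * 0.85^5
T_n = 177 * 0.4437 = 78.5 hours

78.5 hours


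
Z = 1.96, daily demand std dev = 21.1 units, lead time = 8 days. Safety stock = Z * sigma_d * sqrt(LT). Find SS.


Formula: SS = z * sigma_d * sqrt(LT)
sqrt(LT) = sqrt(8) = 2.8284
SS = 1.96 * 21.1 * 2.8284
SS = 117.0 units

117.0 units


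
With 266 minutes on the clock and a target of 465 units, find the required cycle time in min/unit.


Formula: CT = Available Time / Number of Units
CT = 266 min / 465 units
CT = 0.57 min/unit

0.57 min/unit


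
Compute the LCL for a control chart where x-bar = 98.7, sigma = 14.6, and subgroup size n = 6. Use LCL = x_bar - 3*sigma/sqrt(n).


LCL = 98.7 - 3 * 14.6 / sqrt(6)

80.82


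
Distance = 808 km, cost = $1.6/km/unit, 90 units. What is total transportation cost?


TC = dist * cost * units = 808 * 1.6 * 90 = $116352.00

$116352.00


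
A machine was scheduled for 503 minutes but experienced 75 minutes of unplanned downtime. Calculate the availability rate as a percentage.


Formula: Availability = (Planned Time - Downtime) / Planned Time * 100
Uptime = 503 - 75 = 428 min
Availability = 428 / 503 * 100 = 85.1%

85.1%


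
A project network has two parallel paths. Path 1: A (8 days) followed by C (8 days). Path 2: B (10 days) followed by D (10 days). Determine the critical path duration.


Path 1 = 8 + 8 = 16 days
Path 2 = 10 + 10 = 20 days
Duration = max(16, 20) = 20 days

20 days


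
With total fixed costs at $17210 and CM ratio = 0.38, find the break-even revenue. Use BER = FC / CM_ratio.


Formula: BER = Fixed Costs / Contribution Margin Ratio
BER = $17210 / 0.38
BER = $45289.47 (to the nearest cent)

$45289.47


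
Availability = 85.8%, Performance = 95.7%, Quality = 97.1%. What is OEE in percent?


Formula: OEE = Availability * Performance * Quality / 10000
A * P = 85.8% * 95.7% / 100 = 82.11%
OEE = 82.11% * 97.1% / 100 = 79.7%

79.7%


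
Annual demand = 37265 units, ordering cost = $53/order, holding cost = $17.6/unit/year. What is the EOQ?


Formula: EOQ = sqrt(2 * D * S / H)
Numerator: 2 * 37265 * 53 = 3950090
2DS/H = 3950090 / 17.6 = 224436.9
EOQ = sqrt(224436.9) = 473.7 units

473.7 units
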